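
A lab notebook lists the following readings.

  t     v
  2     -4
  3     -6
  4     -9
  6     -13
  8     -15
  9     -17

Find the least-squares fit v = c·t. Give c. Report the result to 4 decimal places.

c = -1.9667

The normal system AᵀA·[c]ᵀ = Aᵀv is [[210]]·[c]ᵀ = [-413]ᵀ.
c = (-413)/210 = -1.96667.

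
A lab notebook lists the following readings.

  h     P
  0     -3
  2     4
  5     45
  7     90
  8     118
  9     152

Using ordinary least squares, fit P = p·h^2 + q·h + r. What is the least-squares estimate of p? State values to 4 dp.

p = 1.9223

Setting ∂/∂p … = 0 gives: 13699·p + 1717·q + 223·r = 25415;  1717·p + 223·q + 31·r = 3175;  223·p + 31·q + 6·r = 406.
Solving the 3×3 system (Gaussian elimination) gives p = 7549/3927, q = -529/3927, r = -367/119.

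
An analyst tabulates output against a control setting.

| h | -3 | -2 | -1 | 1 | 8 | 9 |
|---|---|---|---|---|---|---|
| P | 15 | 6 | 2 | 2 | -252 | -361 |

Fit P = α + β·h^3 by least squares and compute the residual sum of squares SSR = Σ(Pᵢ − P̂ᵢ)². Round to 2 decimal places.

SSR = 1.26

Compute the Gram sums: Σ1 = 6, Σh^3 = 1206, Σh^3·h^3 = 794380.
Moment sums: ΣP = -588, Σh^3·P = -392646.
MᵀM·[α, β]ᵀ = MᵀP becomes [[6, 1206]; [1206, 794380]]·[α, β]ᵀ = [-588, -392646]ᵀ.
Determinant 6·794380 − 1206² = 3311844.
α = ((-588)·794380 − 1206·(-392646))/3311844 = 536303/275987; β = (6·(-392646) − 1206·(-588))/3311844 = -137229/275987.
Residuals: -101681/275987, 21787/275987, -121558/275987, 152900/275987, 176221/275987, -127669/275987; SSR = 349008/275987.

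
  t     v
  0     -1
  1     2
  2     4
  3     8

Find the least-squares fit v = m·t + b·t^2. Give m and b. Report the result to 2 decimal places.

m = 1.21, b = 0.47

Setting ∂/∂m … = 0 gives: 14·m + 36·b = 34;  36·m + 98·b = 90.
Δ = 14·98 − 36² = 76.
m = (34·98 − 36·90)/76 = 23/19; b = (14·90 − 36·34)/76 = 9/19.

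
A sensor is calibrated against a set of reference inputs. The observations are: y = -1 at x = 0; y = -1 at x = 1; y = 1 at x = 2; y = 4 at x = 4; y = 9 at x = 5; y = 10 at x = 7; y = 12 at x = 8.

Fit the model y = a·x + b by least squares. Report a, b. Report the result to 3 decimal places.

a = 1.766, b = -1.953

The normal equations are: 159·a + 27·b = 228;  27·a + 7·b = 34.
(Σx·x = 159, Σx = 27, Σ1 = 7, Σx·y = 228, Σy = 34.)
Determinant 159·7 − 27² = 384.
a = (228·7 − 27·34)/384 = 113/64; b = (159·34 − 27·228)/384 = -125/64.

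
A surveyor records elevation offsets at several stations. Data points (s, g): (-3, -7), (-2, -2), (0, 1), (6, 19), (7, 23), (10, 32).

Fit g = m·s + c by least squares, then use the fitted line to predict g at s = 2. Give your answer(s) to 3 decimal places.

Normal-equation sums: Σs·s = 198, Σs = 18, Σ1 = 6.
Right-hand side: Σs·g = 620, Σg = 66.
Normal equations: [[198, 18]; [18, 6]]·[m, c]ᵀ = [620, 66]ᵀ.
Eliminating c: 6·(row 1) − 18·(row 2) gives 864·m = 6·620 − 18·66 = 2532, so m = 211/72.
Then c = (66 − 18·(211/72))/6 = 53/24.
At s = 2: ĝ = (211/72)·(2) + (53/24)·(1) = 581/72.

ĝ = 8.069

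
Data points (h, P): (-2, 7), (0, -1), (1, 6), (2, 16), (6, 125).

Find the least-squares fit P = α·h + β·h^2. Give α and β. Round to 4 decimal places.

The normal system MᵀM·[α, β]ᵀ = MᵀP is [[45, 217]; [217, 1329]]·[α, β]ᵀ = [774, 4598]ᵀ.
det = 45·1329 − 217² = 12716.
α = (774·1329 − 217·4598)/12716 = 7720/3179; β = (45·4598 − 217·774)/12716 = 9738/3179.

α = 2.4284, β = 3.0632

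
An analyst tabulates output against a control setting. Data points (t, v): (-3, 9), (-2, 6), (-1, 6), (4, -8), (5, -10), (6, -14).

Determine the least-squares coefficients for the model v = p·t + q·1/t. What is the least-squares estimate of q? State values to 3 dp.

q = -4.035

Forming MᵀM = [[91, 6]; [6, 5369/3600]] and Mᵀv = [-211, -55/3]ᵀ gives MᵀM·[p, q]ᵀ = Mᵀv.
Determinant 91·(5369/3600) − 6² = 358979/3600.
p = ((-211)·(5369/3600) − 6·(-55/3))/(358979/3600) = -736859/358979; q = (91·(-55/3) − 6·(-211))/(358979/3600) = -1448400/358979.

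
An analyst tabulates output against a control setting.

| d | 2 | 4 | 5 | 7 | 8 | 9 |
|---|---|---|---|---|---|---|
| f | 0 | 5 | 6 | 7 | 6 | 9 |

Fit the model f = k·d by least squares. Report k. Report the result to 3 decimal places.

k = 0.954

Compute the Gram sums: Σd·d = 239.
Right-hand side: Σd·f = 228.
Hence k = 228 / 239 ≈ 0.953975.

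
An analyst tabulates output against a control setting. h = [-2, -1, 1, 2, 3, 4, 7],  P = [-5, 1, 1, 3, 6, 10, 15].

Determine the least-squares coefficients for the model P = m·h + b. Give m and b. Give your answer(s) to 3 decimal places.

Forming MᵀM = [[84, 14]; [14, 7]] and MᵀP = [179, 31]ᵀ gives MᵀM·[m, b]ᵀ = MᵀP.
det = 84·7 − 14² = 392.
m = (179·7 − 14·31)/392 = 117/56; b = (84·31 − 14·179)/392 = 1/4.

m = 2.089, b = 0.250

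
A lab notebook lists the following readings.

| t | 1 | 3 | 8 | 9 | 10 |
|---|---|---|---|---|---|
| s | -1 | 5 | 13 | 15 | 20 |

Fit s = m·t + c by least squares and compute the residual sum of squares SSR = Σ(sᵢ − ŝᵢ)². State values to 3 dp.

SSR = 7.602

Normal-equation sums: Σt·t = 255, Σt = 31, Σ1 = 5.
For Xᵀs: Σt·s = 453, Σs = 52.
XᵀX·[m, c]ᵀ = Xᵀs becomes [[255, 31]; [31, 5]]·[m, c]ᵀ = [453, 52]ᵀ.
Δ = 255·5 − 31² = 314.
m = (453·5 − 31·52)/314 = 653/314; c = (255·52 − 31·453)/314 = -783/314.
Residuals: -92/157, 197/157, -359/314, -192/157, 533/314; SSR = 2387/314.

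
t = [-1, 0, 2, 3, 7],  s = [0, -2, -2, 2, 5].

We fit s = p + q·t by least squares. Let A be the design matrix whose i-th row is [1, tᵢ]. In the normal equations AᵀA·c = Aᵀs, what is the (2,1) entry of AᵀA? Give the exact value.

Row 2 ↔ basis t, column 1 ↔ basis 1, so (AᵀA)_{2,1} = Σᵢ t = (-1)·(1) + (0)·(1) + (2)·(1) + (3)·(1) + (7)·(1) = 11.

11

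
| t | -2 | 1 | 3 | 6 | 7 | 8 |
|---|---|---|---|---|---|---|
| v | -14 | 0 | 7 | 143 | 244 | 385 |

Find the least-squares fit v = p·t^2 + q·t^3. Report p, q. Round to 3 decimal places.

Compute the Gram sums: Σt^2·t^2 = 7891, Σt^2·t^3 = 57563, Σt^3·t^3 = 427243.
Right-hand side: Σt^2·v = 41751, Σt^3·v = 312001.
So MᵀM·[p, q]ᵀ = Mᵀv: [[7891, 57563]; [57563, 427243]]·[p, q]ᵀ = [41751, 312001]ᵀ.
det = 7891·427243 − 57563² = 57875544.
p = (41751·427243 − 57563·312001)/57875544 = -60945535/28937772; q = (7891·312001 − 57563·41751)/57875544 = 29343539/28937772.

p = -2.106, q = 1.014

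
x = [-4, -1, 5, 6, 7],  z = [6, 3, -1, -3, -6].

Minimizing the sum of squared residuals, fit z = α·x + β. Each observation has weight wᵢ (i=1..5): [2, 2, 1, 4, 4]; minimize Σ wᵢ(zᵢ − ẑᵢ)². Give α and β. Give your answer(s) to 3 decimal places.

Setting ∂/∂α … = 0 gives: 399·α + 47·β = -299;  47·α + 13·β = -19.
(Σwᵢ·x·x = 399, Σwᵢ·x = 47, Σwᵢ·1 = 13, Σwᵢ·x·z = -299, Σwᵢ·z = -19.)
Δ = 399·13 − 47² = 2978.
α = ((-299)·13 − 47·(-19))/2978 = -1497/1489; β = (399·(-19) − 47·(-299))/2978 = 3236/1489.

α = -1.005, β = 2.173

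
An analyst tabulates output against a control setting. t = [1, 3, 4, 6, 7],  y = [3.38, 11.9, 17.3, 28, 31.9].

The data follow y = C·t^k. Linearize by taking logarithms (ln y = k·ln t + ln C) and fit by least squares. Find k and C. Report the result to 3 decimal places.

With ln yᵢ as the transformed response and ln tᵢ as the regressor:
XᵀX = [[10.1257, 6.2226]; [6.2226, 5]], rhs = [19.3811, 13.3399]ᵀ  (here Σln t = 6.2226, Σ(ln t)² = 10.1257, Σln y = 13.3399, Σln t·ln y = 19.3811).
Δ = 10.1257·5 − (6.2226)² = 11.9082; k = (19.3811·5 − 6.2226·13.3399)/11.9082 = 1.16699, ln C = (10.1257·13.3399 − 6.2226·19.3811)/11.9082 = 1.21565, so C = exp(1.21565) = 3.37247.

k = 1.167, C = 3.372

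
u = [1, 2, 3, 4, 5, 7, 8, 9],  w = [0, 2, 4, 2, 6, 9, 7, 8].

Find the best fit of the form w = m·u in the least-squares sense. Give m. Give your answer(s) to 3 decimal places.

m = 0.984

Normal-equation sums: Σu·u = 249.
Moment sums: Σu·w = 245.
So XᵀX·[m]ᵀ = Xᵀw: [[249]]·[m]ᵀ = [245]ᵀ.
m = 245/249 = 0.983936.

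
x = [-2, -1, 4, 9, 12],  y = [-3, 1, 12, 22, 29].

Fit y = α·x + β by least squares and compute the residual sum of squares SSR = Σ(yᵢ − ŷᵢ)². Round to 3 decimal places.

Normal-equation sums: Σx·x = 246, Σx = 22, Σ1 = 5.
Moment sums: Σx·y = 599, Σy = 61.
MᵀM·[α, β]ᵀ = Mᵀy becomes [[246, 22]; [22, 5]]·[α, β]ᵀ = [599, 61]ᵀ.
Determinant 246·5 − 22² = 746.
α = (599·5 − 22·61)/746 = 1653/746; β = (246·61 − 22·599)/746 = 914/373.
Residuals: -380/373, 571/746, 256/373, -293/746, -15/373; SSR = 1679/746.

SSR = 2.251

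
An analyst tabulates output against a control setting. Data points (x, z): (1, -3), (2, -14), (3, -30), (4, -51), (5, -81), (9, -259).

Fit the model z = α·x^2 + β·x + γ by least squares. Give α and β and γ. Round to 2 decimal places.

α = -3.15, β = -0.40, γ = 0.08

MᵀM·[α, β, γ]ᵀ = Mᵀz reads: 7540·α + 954·β + 136·γ = -24149;  954·α + 136·β + 24·γ = -3061;  136·α + 24·β + 6·γ = -438.
Row-reducing yields α = -9645/3058, β = -6059/15290, γ = 53/695.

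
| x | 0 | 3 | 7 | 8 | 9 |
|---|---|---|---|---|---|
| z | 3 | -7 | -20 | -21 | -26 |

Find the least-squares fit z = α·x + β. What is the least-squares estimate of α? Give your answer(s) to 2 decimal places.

Sums needed: Σx·x = 203, Σx = 27, Σ1 = 5.
For Aᵀz: Σx·z = -563, Σz = -71.
AᵀA·[α, β]ᵀ = Aᵀz becomes [[203, 27]; [27, 5]]·[α, β]ᵀ = [-563, -71]ᵀ.
det = 203·5 − 27² = 286.
α = ((-563)·5 − 27·(-71))/286 = -449/143; β = (203·(-71) − 27·(-563))/286 = 394/143.

α = -3.14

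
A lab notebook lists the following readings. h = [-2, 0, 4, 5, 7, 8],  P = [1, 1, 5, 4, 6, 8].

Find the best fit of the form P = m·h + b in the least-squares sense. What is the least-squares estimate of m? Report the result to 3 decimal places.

From the data, Σh·h = 158, Σh = 22, Σ1 = 6.
And Σh·P = 144, ΣP = 25.
XᵀX·[m, b]ᵀ = XᵀP becomes [[158, 22]; [22, 6]]·[m, b]ᵀ = [144, 25]ᵀ.
Δ = 158·6 − 22² = 464.
m = (144·6 − 22·25)/464 = 157/232; b = (158·25 − 22·144)/464 = 391/232.

m = 0.677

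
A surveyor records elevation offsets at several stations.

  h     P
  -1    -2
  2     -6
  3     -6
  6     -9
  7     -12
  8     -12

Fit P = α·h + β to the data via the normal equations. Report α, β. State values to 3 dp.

α = -1.125, β = -3.147

Compute the Gram sums: Σh·h = 163, Σh = 25, Σ1 = 6.
And Σh·P = -262, ΣP = -47.
Eliminating β: 6·(row 1) − 25·(row 2) gives 353·α = 6·(-262) − 25·(-47) = -397, so α = -397/353.
Then β = ((-47) − 25·(-397/353))/6 = -1111/353.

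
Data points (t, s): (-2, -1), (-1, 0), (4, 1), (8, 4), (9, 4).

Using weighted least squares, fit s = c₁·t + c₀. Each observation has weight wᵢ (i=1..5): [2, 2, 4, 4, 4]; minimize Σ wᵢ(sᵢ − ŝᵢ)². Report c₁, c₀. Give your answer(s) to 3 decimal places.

AᵀWA·[c₁, c₀]ᵀ = AᵀWs reads: 654·c₁ + 78·c₀ = 292;  78·c₁ + 16·c₀ = 34.
Eliminating c₀: 16·(row 1) − 78·(row 2) gives 4380·c₁ = 16·292 − 78·34 = 2020, so c₁ = 101/219.
Then c₀ = (34 − 78·(101/219))/16 = -9/73.

c₁ = 0.461, c₀ = -0.123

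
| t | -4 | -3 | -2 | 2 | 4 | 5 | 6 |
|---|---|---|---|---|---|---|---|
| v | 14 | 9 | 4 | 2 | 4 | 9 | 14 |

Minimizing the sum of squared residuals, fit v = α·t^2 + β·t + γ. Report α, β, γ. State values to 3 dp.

α = 0.543, β = -1.074, γ = 0.688

From the data, Σt^2·t^2 = 2546, Σt^2·t = 314, Σt^2 = 110, Σt·t = 110, Σt = 8, Σ1 = 7.
Right-hand side: Σt^2·v = 1122, Σt·v = 58, Σv = 56.
Inverting the 3×3 Gram matrix, [α, β, γ]ᵀ = [22345/41118, -44161/41118, 4713/6853]ᵀ.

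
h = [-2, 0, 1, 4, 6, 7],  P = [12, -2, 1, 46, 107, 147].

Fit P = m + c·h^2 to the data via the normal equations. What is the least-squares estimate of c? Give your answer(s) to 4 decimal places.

From the data, Σ1 = 6, Σh^2 = 106, Σh^2·h^2 = 3970.
For AᵀP: ΣP = 311, Σh^2·P = 11840.
AᵀA·[m, c]ᵀ = AᵀP becomes [[6, 106]; [106, 3970]]·[m, c]ᵀ = [311, 11840]ᵀ.
Determinant 6·3970 − 106² = 12584.
m = (311·3970 − 106·11840)/12584 = -10185/6292; c = (6·11840 − 106·311)/12584 = 19037/6292.

c = 3.0256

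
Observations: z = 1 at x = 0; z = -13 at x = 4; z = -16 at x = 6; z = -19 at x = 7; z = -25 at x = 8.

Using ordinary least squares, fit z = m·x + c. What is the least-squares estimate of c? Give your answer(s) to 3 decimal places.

c = 0.725

Sums needed: Σx·x = 165, Σx = 25, Σ1 = 5.
Moment sums: Σx·z = -481, Σz = -72.
MᵀM·[m, c]ᵀ = Mᵀz becomes [[165, 25]; [25, 5]]·[m, c]ᵀ = [-481, -72]ᵀ.
Δ = 165·5 − 25² = 200.
m = ((-481)·5 − 25·(-72))/200 = -121/40; c = (165·(-72) − 25·(-481))/200 = 29/40.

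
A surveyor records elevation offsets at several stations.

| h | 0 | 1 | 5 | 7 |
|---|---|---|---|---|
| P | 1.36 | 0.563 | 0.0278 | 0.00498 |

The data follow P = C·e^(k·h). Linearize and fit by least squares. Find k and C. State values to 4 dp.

Let Y = ln P. Fitting Y = k·h + ln C by least squares:
Σh = 13.0000, Σ(h)² = 75.0000, Σln P = -9.1520, Σh·ln P = -55.6043.
Normal system: [[75.0000, 13.0000]; [13.0000, 4]]·[k, ln C]ᵀ = [-55.6043, -9.1520]ᵀ.
Slope k = (n·Σh·ln P − Σh·Σln P)/(n·Σ(h)² − (Σh)²) = (4·-55.6043 − 13.0000·-9.1520)/131.0000 = -0.78963; ln C = (Σln P − k·Σh)/n = 0.27827, so C = exp(0.27827) = 1.32085.

k = -0.7896, C = 1.3208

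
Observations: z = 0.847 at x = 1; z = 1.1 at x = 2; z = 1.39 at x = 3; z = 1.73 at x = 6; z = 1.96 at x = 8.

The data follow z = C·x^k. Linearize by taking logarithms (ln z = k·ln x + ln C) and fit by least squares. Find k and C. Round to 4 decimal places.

Taking logs, ln z = k·ln x + ln C, so regress ln z on ln x.
Over the data: Σln x = 5.6630, Σ(ln x)² = 9.2219, Σln z = 1.4796, Σln x·ln z = 2.8093.
Normal system: [[9.2219, 5.6630]; [5.6630, 5]]·[k, ln C]ᵀ = [2.8093, 1.4796]ᵀ.
Δ = 9.2219·5 − (5.6630)² = 14.0403; k = (2.8093·5 − 5.6630·1.4796)/14.0403 = 0.40365, ln C = (9.2219·1.4796 − 5.6630·2.8093)/14.0403 = -0.16125, so C = exp(-0.16125) = 0.85108.

k = 0.4037, C = 0.8511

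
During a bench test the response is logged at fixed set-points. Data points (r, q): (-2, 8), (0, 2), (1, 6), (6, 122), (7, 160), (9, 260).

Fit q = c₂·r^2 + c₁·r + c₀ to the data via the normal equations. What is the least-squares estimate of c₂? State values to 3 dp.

c₂ = 2.923

AᵀA·[c₂, c₁, c₀]ᵀ = Aᵀq reads: 10275·c₂ + 1281·c₁ + 171·c₀ = 33330;  1281·c₂ + 171·c₁ + 21·c₀ = 4182;  171·c₂ + 21·c₁ + 6·c₀ = 558.
(Σr^2·r^2 = 10275, Σr^2·r = 1281, Σr^2 = 171, Σr·r = 171, Σr = 21, Σ1 = 6, Σr^2·q = 33330, Σr·q = 4182, Σq = 558.)
Solving the 3×3 system (Gaussian elimination) gives c₂ = 38/13, c₁ = 12/5, c₀ = 84/65.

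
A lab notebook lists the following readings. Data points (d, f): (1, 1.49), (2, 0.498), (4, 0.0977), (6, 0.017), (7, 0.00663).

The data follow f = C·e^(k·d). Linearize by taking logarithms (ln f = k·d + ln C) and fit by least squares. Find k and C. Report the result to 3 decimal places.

k = -0.885, C = 3.305

With ln fᵢ as the transformed response and dᵢ as the regressor:
Over the data: Σd = 20.0000, Σ(d)² = 106.0000, Σln f = -11.7149, Σd·ln f = -69.8593.
Normal system: [[106.0000, 20.0000]; [20.0000, 5]]·[k, ln C]ᵀ = [-69.8593, -11.7149]ᵀ.
Solving (det = 130.0000): k = -0.88460, ln C = 1.19541, so C = exp(1.19541) = 3.30491.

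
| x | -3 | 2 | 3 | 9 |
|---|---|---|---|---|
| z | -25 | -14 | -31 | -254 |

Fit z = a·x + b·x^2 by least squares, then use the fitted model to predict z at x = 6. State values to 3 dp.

AᵀA·[a, b]ᵀ = Aᵀz reads: 103·a + 737·b = -2332;  737·a + 6739·b = -21134.
Eliminating b: 6739·(row 1) − 737·(row 2) gives 150948·a = 6739·(-2332) − 737·(-21134) = -139590, so a = -7755/8386.
Then b = ((-21134) − 737·(-7755/8386))/6739 = -25451/8386.
At x = 6: ẑ = (-7755/8386)·(6) + (-25451/8386)·(36) = -68769/599.

ẑ = -114.806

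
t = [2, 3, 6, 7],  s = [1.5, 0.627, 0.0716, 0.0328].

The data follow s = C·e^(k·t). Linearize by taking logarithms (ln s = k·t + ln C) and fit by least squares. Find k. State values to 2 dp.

Let Y = ln s. Fitting Y = k·t + ln C by least squares:
Over the data: Σt = 18.0000, Σ(t)² = 98.0000, Σln s = -6.1153, Σt·ln s = -40.3307.
Normal system: [[98.0000, 18.0000]; [18.0000, 4]]·[k, ln C]ᵀ = [-40.3307, -6.1153]ᵀ.
Δ = 98.0000·4 − (18.0000)² = 68.0000; k = (-40.3307·4 − 18.0000·-6.1153)/68.0000 = -0.75363, ln C = (98.0000·-6.1153 − 18.0000·-40.3307)/68.0000 = 1.86251.

k = -0.75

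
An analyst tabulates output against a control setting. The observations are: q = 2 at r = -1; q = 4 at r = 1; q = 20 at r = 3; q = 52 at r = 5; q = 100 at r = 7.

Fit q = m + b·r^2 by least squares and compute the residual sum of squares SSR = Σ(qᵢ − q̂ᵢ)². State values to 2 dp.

With design matrix A, AᵀA = [[5, 85]; [85, 3109]] and Aᵀq = [178, 6386]ᵀ.
Δ = 5·3109 − 85² = 8320.
m = (178·3109 − 85·6386)/8320 = 331/260; b = (5·6386 − 85·178)/8320 = 105/52.
Residuals: -84/65, 46/65, 36/65, 16/65, -14/65; SSR = 168/65.

SSR = 2.58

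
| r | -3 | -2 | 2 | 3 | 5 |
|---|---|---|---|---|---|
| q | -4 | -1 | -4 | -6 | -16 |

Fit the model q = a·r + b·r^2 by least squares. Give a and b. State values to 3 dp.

a = -0.444, b = -0.555

Compute the Gram sums: Σr·r = 51, Σr·r^2 = 125, Σr^2·r^2 = 819.
And Σr·q = -92, Σr^2·q = -510.
Δ = 51·819 − 125² = 26144.
a = ((-92)·819 − 125·(-510))/26144 = -5799/13072; b = (51·(-510) − 125·(-92))/26144 = -7255/13072.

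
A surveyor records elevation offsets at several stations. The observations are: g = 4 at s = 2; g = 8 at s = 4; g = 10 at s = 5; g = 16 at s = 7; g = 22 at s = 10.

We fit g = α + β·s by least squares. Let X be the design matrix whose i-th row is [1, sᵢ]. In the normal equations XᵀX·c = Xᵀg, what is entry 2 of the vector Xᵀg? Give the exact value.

Entry 2 ↔ basis s, so (Xᵀg)_{2} = Σᵢ (s)·gᵢ = (2)·(4) + (4)·(8) + (5)·(10) + (7)·(16) + (10)·(22) = 422.

422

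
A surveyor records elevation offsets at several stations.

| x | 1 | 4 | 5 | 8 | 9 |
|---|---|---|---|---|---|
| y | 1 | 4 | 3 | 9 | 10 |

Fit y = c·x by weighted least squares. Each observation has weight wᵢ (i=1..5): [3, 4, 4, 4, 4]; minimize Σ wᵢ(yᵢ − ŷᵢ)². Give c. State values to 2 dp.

Sums needed: Σwᵢ·x·x = 747.
Moment sums: Σwᵢ·x·y = 775.
AᵀWA·[c]ᵀ = AᵀWy becomes [[747]]·[c]ᵀ = [775]ᵀ.
c = 775/747 = 1.03748.

c = 1.04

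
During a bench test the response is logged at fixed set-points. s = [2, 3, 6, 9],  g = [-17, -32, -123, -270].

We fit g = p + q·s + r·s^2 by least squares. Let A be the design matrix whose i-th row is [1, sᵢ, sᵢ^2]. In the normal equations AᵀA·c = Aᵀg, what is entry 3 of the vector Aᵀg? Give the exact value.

Entry 3 ↔ basis s^2, so (Aᵀg)_{3} = Σᵢ (s^2)·gᵢ = (4)·(-17) + (9)·(-32) + (36)·(-123) + (81)·(-270) = -26654.

-26654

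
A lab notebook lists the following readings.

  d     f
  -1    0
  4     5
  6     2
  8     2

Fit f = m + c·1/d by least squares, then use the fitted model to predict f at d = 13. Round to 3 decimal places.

Entries of MᵀM: Σ1 = 4, Σ1/d = -11/24, Σ1/d·1/d = 637/576.
Moment sums: Σf = 9, Σ1/d·f = 11/6.
MᵀM·[m, c]ᵀ = Mᵀf becomes [[4, -11/24]; [-11/24, 637/576]]·[m, c]ᵀ = [9, 11/6]ᵀ.
det = 4·(637/576) − (-11/24)² = 809/192.
m = (9·(637/576) − (-11/24)·(11/6))/(809/192) = 6217/2427; c = (4·(11/6) − (-11/24)·9)/(809/192) = 2200/809.
At d = 13: f̂ = (6217/2427)·(1) + (2200/809)·(1/13) = 87421/31551.

f̂ = 2.771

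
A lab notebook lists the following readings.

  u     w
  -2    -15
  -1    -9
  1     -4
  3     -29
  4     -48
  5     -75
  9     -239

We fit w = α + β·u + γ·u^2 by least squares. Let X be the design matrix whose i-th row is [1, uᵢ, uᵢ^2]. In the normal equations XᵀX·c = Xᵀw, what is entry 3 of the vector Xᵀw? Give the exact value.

Entry 3 ↔ basis u^2, so (Xᵀw)_{3} = Σᵢ (u^2)·wᵢ = (4)·(-15) + (1)·(-9) + (1)·(-4) + (9)·(-29) + (16)·(-48) + (25)·(-75) + (81)·(-239) = -22336.

-22336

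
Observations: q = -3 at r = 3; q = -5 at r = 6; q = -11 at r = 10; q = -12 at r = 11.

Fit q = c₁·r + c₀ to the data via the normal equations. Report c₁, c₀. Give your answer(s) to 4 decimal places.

Sums needed: Σr·r = 266, Σr = 30, Σ1 = 4.
For Mᵀq: Σr·q = -281, Σq = -31.
So MᵀM·[c₁, c₀]ᵀ = Mᵀq: [[266, 30]; [30, 4]]·[c₁, c₀]ᵀ = [-281, -31]ᵀ.
Determinant 266·4 − 30² = 164.
c₁ = ((-281)·4 − 30·(-31))/164 = -97/82; c₀ = (266·(-31) − 30·(-281))/164 = 46/41.

c₁ = -1.1829, c₀ = 1.1220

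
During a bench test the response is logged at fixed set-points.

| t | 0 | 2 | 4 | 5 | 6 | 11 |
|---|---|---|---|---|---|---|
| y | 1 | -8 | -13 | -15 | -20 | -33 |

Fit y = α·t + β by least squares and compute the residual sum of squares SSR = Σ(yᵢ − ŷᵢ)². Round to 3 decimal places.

The normal equations are: 202·α + 28·β = -626;  28·α + 6·β = -88.
Eliminating β: 6·(row 1) − 28·(row 2) gives 428·α = 6·(-626) − 28·(-88) = -1292, so α = -323/107.
Then β = ((-88) − 28·(-323/107))/6 = -62/107.
Residuals: 169/107, -148/107, -37/107, 72/107, -140/107, 84/107; SSR = 782/107.

SSR = 7.308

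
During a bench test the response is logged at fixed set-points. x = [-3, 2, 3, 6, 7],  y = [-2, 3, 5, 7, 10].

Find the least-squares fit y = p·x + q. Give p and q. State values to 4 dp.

p = 1.1290, q = 1.2129

Entries of AᵀA: Σx·x = 107, Σx = 15, Σ1 = 5.
Moment sums: Σx·y = 139, Σy = 23.
So AᵀA·[p, q]ᵀ = Aᵀy: [[107, 15]; [15, 5]]·[p, q]ᵀ = [139, 23]ᵀ.
det = 107·5 − 15² = 310.
p = (139·5 − 15·23)/310 = 35/31; q = (107·23 − 15·139)/310 = 188/155.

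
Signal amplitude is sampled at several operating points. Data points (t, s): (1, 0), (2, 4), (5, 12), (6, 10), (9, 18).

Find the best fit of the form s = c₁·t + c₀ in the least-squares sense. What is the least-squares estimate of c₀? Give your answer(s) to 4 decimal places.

From the data, Σt·t = 147, Σt = 23, Σ1 = 5.
Moment sums: Σt·s = 290, Σs = 44.
Normal equations: [[147, 23]; [23, 5]]·[c₁, c₀]ᵀ = [290, 44]ᵀ.
det = 147·5 − 23² = 206.
c₁ = (290·5 − 23·44)/206 = 219/103; c₀ = (147·44 − 23·290)/206 = -101/103.

c₀ = -0.9806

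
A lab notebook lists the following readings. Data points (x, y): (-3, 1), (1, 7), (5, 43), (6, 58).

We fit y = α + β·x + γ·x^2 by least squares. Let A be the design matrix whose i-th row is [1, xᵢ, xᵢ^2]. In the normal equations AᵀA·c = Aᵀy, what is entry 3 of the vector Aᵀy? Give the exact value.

3179

Entry 3 ↔ basis x^2, so (Aᵀy)_{3} = Σᵢ (x^2)·yᵢ = (9)·(1) + (1)·(7) + (25)·(43) + (36)·(58) = 3179.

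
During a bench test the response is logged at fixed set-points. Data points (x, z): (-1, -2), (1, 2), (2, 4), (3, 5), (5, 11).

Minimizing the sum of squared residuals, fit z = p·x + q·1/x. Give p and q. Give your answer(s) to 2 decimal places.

p = 2.08, q = -0.22

Entries of AᵀA: Σx·x = 40, Σx·1/x = 5, Σ1/x·1/x = 2161/900.
Moment sums: Σx·z = 82, Σ1/x·z = 148/15.
Δ = 40·(2161/900) − 5² = 3197/45.
p = (82·(2161/900) − 5·(148/15))/(3197/45) = 2887/1390; q = (40·(148/15) − 5·82)/(3197/45) = -30/139.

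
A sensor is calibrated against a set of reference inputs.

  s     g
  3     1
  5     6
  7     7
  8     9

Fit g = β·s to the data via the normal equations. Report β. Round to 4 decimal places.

β = 1.0476

From the data, Σs·s = 147.
Moment sums: Σs·g = 154.
Normal equations: [[147]]·[β]ᵀ = [154]ᵀ.
Hence β = 154 / 147 ≈ 1.04762.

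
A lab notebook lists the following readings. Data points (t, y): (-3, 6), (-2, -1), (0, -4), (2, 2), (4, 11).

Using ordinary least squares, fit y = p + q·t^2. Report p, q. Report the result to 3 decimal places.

p = -3.381, q = 0.937

With design matrix M, MᵀM = [[5, 33]; [33, 369]] and Mᵀy = [14, 234]ᵀ.
Determinant 5·369 − 33² = 756.
p = (14·369 − 33·234)/756 = -71/21; q = (5·234 − 33·14)/756 = 59/63.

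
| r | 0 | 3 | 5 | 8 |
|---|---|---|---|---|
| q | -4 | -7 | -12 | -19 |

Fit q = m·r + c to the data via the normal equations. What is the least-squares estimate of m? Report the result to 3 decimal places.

XᵀX·[m, c]ᵀ = Xᵀq reads: 98·m + 16·c = -233;  16·m + 4·c = -42.
(Σr·r = 98, Σr = 16, Σ1 = 4, Σr·q = -233, Σq = -42.)
Δ = 98·4 − 16² = 136.
m = ((-233)·4 − 16·(-42))/136 = -65/34; c = (98·(-42) − 16·(-233))/136 = -97/34.

m = -1.912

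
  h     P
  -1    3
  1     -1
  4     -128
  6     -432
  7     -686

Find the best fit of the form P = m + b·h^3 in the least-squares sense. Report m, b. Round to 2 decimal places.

m = 0.74, b = -2.00

Normal-equation sums: Σ1 = 5, Σh^3 = 623, Σh^3·h^3 = 168403.
Moment sums: ΣP = -1244, Σh^3·P = -336806.
Eliminating b: 168403·(row 1) − 623·(row 2) gives 453886·m = 168403·(-1244) − 623·(-336806) = 336806, so m = 168403/226943.
Then b = ((-336806) − 623·(168403/226943))/168403 = -454509/226943.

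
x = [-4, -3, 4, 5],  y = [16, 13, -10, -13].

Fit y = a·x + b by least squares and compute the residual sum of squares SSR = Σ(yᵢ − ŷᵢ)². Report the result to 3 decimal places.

SSR = 0.062

With design matrix M, MᵀM = [[66, 2]; [2, 4]] and Mᵀy = [-208, 6]ᵀ.
Eliminating b: 4·(row 1) − 2·(row 2) gives 260·a = 4·(-208) − 2·6 = -844, so a = -211/65.
Then b = (6 − 2·(-211/65))/4 = 203/65.
Residuals: -7/65, 9/65, -9/65, 7/65; SSR = 4/65.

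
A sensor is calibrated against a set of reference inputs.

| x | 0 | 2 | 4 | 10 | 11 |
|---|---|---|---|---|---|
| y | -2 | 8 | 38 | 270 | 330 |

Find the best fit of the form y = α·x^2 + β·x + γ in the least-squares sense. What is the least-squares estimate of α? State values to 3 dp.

MᵀM·[α, β, γ]ᵀ = Mᵀy reads: 24913·α + 2403·β + 241·γ = 67570;  2403·α + 241·β + 27·γ = 6498;  241·α + 27·β + 5·γ = 644.
(Σx^2·x^2 = 24913, Σx^2·x = 2403, Σx^2 = 241, Σx·x = 241, Σx = 27, Σ1 = 5, Σx^2·y = 67570, Σx·y = 6498, Σy = 644.)
Row-reducing yields α = 2763/962, β = -12330/8177, γ = -24443/16354.

α = 2.872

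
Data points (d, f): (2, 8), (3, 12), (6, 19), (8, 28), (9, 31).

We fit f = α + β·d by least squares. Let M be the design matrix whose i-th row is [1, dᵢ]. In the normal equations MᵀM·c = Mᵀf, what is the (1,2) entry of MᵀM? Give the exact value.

28

Row 1 ↔ basis 1, column 2 ↔ basis d, so (MᵀM)_{1,2} = Σᵢ d = (1)·(2) + (1)·(3) + (1)·(6) + (1)·(8) + (1)·(9) = 28.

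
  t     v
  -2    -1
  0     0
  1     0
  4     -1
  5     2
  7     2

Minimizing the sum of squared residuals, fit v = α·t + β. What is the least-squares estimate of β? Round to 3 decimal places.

Normal-equation sums: Σt·t = 95, Σt = 15, Σ1 = 6.
For Aᵀv: Σt·v = 22, Σv = 2.
AᵀA·[α, β]ᵀ = Aᵀv becomes [[95, 15]; [15, 6]]·[α, β]ᵀ = [22, 2]ᵀ.
Eliminating β: 6·(row 1) − 15·(row 2) gives 345·α = 6·22 − 15·2 = 102, so α = 34/115.
Then β = (2 − 15·(34/115))/6 = -28/69.

β = -0.406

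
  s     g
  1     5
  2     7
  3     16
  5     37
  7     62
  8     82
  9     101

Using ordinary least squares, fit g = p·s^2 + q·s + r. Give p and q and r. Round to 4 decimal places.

The normal system XᵀX·[p, q, r]ᵀ = Xᵀg is [[13781, 1745, 233]; [1745, 233, 35]; [233, 35, 7]]·[p, q, r]ᵀ = [17569, 2251, 310]ᵀ.
Inverting the 3×3 Gram matrix, [p, q, r]ᵀ = [561/526, 21673/15254, 12822/7627]ᵀ.

p = 1.0665, q = 1.4208, r = 1.6811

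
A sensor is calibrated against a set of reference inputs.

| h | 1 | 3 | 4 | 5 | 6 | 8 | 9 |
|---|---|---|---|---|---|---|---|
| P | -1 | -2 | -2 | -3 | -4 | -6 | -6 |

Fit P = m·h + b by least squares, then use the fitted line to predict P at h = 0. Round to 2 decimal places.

Entries of XᵀX: Σh·h = 232, Σh = 36, Σ1 = 7.
Moment sums: Σh·P = -156, ΣP = -24.
XᵀX·[m, b]ᵀ = XᵀP becomes [[232, 36]; [36, 7]]·[m, b]ᵀ = [-156, -24]ᵀ.
det = 232·7 − 36² = 328.
m = ((-156)·7 − 36·(-24))/328 = -57/82; b = (232·(-24) − 36·(-156))/328 = 6/41.
At h = 0: P̂ = (-57/82)·(0) + (6/41)·(1) = 6/41.

P̂ = 0.15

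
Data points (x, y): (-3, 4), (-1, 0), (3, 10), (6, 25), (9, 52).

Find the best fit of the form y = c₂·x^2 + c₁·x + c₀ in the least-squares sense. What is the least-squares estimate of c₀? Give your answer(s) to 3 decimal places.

Entries of AᵀA: Σx^2·x^2 = 8020, Σx^2·x = 944, Σx^2 = 136, Σx·x = 136, Σx = 14, Σ1 = 5.
And Σx^2·y = 5238, Σx·y = 636, Σy = 91.
So AᵀA·[c₂, c₁, c₀]ᵀ = Aᵀy: [[8020, 944, 136]; [944, 136, 14]; [136, 14, 5]]·[c₂, c₁, c₀]ᵀ = [5238, 636, 91]ᵀ.
Inverting the 3×3 Gram matrix, [c₂, c₁, c₀]ᵀ = [333/638, 575/638, 472/319]ᵀ.

c₀ = 1.480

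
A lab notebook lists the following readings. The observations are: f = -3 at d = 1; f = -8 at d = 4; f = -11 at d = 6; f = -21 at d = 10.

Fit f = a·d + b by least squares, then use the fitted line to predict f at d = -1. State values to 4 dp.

f̂ = 1.7135

The normal equations are: 153·a + 21·b = -311;  21·a + 4·b = -43.
(Σd·d = 153, Σd = 21, Σ1 = 4, Σd·f = -311, Σf = -43.)
Determinant 153·4 − 21² = 171.
a = ((-311)·4 − 21·(-43))/171 = -341/171; b = (153·(-43) − 21·(-311))/171 = -16/57.
At d = -1: f̂ = (-341/171)·(-1) + (-16/57)·(1) = 293/171.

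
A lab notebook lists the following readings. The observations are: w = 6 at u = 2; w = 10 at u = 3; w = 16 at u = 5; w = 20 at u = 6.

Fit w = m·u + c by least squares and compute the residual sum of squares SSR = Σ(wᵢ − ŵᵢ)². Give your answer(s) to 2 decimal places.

From the data, Σu·u = 74, Σu = 16, Σ1 = 4.
Moment sums: Σu·w = 242, Σw = 52.
Normal equations: [[74, 16]; [16, 4]]·[m, c]ᵀ = [242, 52]ᵀ.
Determinant 74·4 − 16² = 40.
m = (242·4 − 16·52)/40 = 17/5; c = (74·52 − 16·242)/40 = -3/5.
Residuals: -1/5, 2/5, -2/5, 1/5; SSR = 2/5.

SSR = 0.40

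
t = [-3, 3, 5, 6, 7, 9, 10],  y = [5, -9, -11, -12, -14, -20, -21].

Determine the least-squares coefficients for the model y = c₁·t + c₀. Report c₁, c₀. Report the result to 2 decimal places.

c₁ = -1.97, c₀ = -1.30

From the data, Σt·t = 309, Σt = 37, Σ1 = 7.
Moment sums: Σt·y = -657, Σy = -82.
Eliminating c₀: 7·(row 1) − 37·(row 2) gives 794·c₁ = 7·(-657) − 37·(-82) = -1565, so c₁ = -1565/794.
Then c₀ = ((-82) − 37·(-1565/794))/7 = -1029/794.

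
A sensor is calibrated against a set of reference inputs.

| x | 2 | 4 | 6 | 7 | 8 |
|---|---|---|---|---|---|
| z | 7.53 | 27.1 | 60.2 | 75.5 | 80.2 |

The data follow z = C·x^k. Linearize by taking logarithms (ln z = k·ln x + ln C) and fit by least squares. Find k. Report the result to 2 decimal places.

k = 1.78

Let Y = ln z. Fitting Y = k·ln x + ln C by least squares:
Σln x = 7.8966, Σ(ln x)² = 13.7233, Σln z = 18.1248, Σln x·ln z = 30.8473.
Equations: 13.7233·k + 7.8966·ln C = 30.8473;  7.8966·k + 5·ln C = 18.1248.
Slope k = (n·Σln x·ln z − Σln x·Σln z)/(n·Σ(ln x)² − (Σln x)²) = (5·30.8473 − 7.8966·18.1248)/6.2610 = 1.77501; ln C = (Σln z − k·Σln x)/n = 0.82166.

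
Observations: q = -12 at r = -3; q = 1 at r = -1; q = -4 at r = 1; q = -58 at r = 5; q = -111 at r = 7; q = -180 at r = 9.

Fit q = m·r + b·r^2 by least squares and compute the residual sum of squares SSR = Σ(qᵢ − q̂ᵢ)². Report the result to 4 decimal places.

SSR = 4.3433

XᵀX·[m, b]ᵀ = Xᵀq reads: 166·m + 1170·b = -2656;  1170·m + 9670·b = -21580.
Determinant 166·9670 − 1170² = 236320.
m = ((-2656)·9670 − 1170·(-21580))/236320 = -10873/5908; b = (166·(-21580) − 1170·(-2656))/236320 = -11869/5908.
Residuals: 1653/2954, 1726/1477, -445/2954, 4213/2954, 68/211, -2097/2954; SSR = 6415/1477.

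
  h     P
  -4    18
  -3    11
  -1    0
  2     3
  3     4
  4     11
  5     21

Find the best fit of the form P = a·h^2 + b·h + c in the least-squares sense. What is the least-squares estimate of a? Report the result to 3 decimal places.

With design matrix M, MᵀM = [[1316, 132, 80]; [132, 80, 6]; [80, 6, 7]] and MᵀP = [1136, 62, 68]ᵀ.
Row-reducing yields a = 23299/22792, b = -503/616, c = -14457/11396.

a = 1.022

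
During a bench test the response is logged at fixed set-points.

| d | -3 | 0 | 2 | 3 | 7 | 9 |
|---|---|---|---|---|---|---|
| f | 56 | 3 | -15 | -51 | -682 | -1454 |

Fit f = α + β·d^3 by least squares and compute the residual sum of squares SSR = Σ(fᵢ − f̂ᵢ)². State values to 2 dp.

SSR = 3.34

Normal-equation sums: Σ1 = 6, Σd^3 = 1080, Σd^3·d^3 = 650612.
And Σf = -2143, Σd^3·f = -1296901.
Determinant 6·650612 − 1080² = 2737272.
α = ((-2143)·650612 − 1080·(-1296901))/2737272 = 1597891/684318; β = (6·(-1296901) − 1080·(-2143))/2737272 = -911161/456212.
Residuals: -356207/1368636, 455063/684318, -928729/684318, 47519/80508, 979135/1368636, -483419/1368636; SSR = 4566839/1368636.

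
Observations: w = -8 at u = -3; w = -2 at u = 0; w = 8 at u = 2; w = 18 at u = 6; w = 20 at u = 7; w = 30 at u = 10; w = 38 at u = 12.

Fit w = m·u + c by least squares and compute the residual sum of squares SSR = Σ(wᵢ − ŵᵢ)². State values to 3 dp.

Entries of AᵀA: Σu·u = 342, Σu = 34, Σ1 = 7.
And Σu·w = 1044, Σw = 104.
AᵀA·[m, c]ᵀ = Aᵀw becomes [[342, 34]; [34, 7]]·[m, c]ᵀ = [1044, 104]ᵀ.
Determinant 342·7 − 34² = 1238.
m = (1044·7 − 34·104)/1238 = 1886/619; c = (342·104 − 34·1044)/1238 = 36/619.
Residuals: 670/619, -1274/619, 1144/619, -210/619, -858/619, -326/619, 854/619; SSR = 8072/619.

SSR = 13.040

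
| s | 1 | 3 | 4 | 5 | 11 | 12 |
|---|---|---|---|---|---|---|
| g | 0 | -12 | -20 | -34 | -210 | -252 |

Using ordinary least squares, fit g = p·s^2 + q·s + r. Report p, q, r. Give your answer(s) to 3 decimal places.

The normal system MᵀM·[p, q, r]ᵀ = Mᵀg is [[36340, 3276, 316]; [3276, 316, 36]; [316, 36, 6]]·[p, q, r]ᵀ = [-62976, -5620, -528]ᵀ.
Row-reducing yields p = -4989/2450, q = 43871/12250, r = -13728/6125.

p = -2.036, q = 3.581, r = -2.241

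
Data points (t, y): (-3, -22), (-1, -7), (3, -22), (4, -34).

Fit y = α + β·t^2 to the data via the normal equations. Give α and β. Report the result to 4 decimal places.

α = -5.4767, β = -1.8027

Normal-equation sums: Σ1 = 4, Σt^2 = 35, Σt^2·t^2 = 419.
For Mᵀy: Σy = -85, Σt^2·y = -947.
MᵀM·[α, β]ᵀ = Mᵀy becomes [[4, 35]; [35, 419]]·[α, β]ᵀ = [-85, -947]ᵀ.
Δ = 4·419 − 35² = 451.
α = ((-85)·419 − 35·(-947))/451 = -2470/451; β = (4·(-947) − 35·(-85))/451 = -813/451.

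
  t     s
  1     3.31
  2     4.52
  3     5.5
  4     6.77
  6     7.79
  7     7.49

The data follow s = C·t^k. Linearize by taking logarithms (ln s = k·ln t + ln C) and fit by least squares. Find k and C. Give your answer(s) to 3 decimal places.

Linearized form: ln s = k·ln t + ln C. From the 6 transformed points,
XᵀX = [[10.6062, 6.9157]; [6.9157, 6]], rhs = [13.1662, 10.3891]ᵀ  (here Σln t = 6.9157, Σ(ln t)² = 10.6062, Σln s = 10.3891, Σln t·ln s = 13.1662).
Slope k = (n·Σln t·ln s − Σln t·Σln s)/(n·Σ(ln t)² − (Σln t)²) = (6·13.1662 − 6.9157·10.3891)/15.8099 = 0.45218; ln C = (Σln s − k·Σln t)/n = 1.21033, so C = exp(1.21033) = 3.35460.

k = 0.452, C = 3.355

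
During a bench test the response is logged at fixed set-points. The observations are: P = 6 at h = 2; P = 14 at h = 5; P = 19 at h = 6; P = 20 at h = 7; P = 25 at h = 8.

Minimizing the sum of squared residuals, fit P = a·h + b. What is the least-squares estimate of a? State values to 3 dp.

a = 3.094

Normal-equation sums: Σh·h = 178, Σh = 28, Σ1 = 5.
Moment sums: Σh·P = 536, ΣP = 84.
So XᵀX·[a, b]ᵀ = XᵀP: [[178, 28]; [28, 5]]·[a, b]ᵀ = [536, 84]ᵀ.
Δ = 178·5 − 28² = 106.
a = (536·5 − 28·84)/106 = 164/53; b = (178·84 − 28·536)/106 = -28/53.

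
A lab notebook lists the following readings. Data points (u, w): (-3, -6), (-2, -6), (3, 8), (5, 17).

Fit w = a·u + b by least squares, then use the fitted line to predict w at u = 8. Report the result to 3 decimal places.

ŵ = 24.190

Entries of MᵀM: Σu·u = 47, Σu = 3, Σ1 = 4.
For Mᵀw: Σu·w = 139, Σw = 13.
Determinant 47·4 − 3² = 179.
a = (139·4 − 3·13)/179 = 517/179; b = (47·13 − 3·139)/179 = 194/179.
At u = 8: ŵ = (517/179)·(8) + (194/179)·(1) = 4330/179.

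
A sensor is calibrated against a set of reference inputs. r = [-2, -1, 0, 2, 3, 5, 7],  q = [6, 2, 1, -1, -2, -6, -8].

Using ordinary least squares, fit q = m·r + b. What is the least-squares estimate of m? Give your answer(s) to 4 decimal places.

From the data, Σr·r = 92, Σr = 14, Σ1 = 7.
Right-hand side: Σr·q = -108, Σq = -8.
Δ = 92·7 − 14² = 448.
m = ((-108)·7 − 14·(-8))/448 = -23/16; b = (92·(-8) − 14·(-108))/448 = 97/56.

m = -1.4375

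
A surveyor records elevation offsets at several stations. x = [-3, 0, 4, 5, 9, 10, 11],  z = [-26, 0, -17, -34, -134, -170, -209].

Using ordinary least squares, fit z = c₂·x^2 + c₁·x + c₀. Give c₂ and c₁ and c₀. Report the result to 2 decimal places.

Forming MᵀM = [[32164, 3222, 352]; [3222, 352, 36]; [352, 36, 7]] and Mᵀz = [-54499, -5365, -590]ᵀ gives MᵀM·[c₂, c₁, c₀]ᵀ = Mᵀz.
Row-reducing yields c₂ = -2984911/1471362, c₁ = 1567243/490454, c₀ = 951632/735681.

c₂ = -2.03, c₁ = 3.20, c₀ = 1.29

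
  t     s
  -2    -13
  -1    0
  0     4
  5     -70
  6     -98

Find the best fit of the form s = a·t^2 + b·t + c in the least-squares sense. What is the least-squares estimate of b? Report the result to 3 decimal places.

The normal system AᵀA·[a, b, c]ᵀ = Aᵀs is [[1938, 332, 66]; [332, 66, 8]; [66, 8, 5]]·[a, b, c]ᵀ = [-5330, -912, -177]ᵀ.
Solving the 3×3 system (Gaussian elimination) gives a = -21124/6871, b = 8684/6871, c = 21709/6871.

b = 1.264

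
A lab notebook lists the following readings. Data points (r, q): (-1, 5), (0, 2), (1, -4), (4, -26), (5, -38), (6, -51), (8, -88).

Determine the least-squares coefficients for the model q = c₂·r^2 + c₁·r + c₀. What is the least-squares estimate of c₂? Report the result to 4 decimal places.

Sums needed: Σr^2·r^2 = 6275, Σr^2·r = 917, Σr^2 = 143, Σr·r = 143, Σr = 23, Σ1 = 7.
Right-hand side: Σr^2·q = -8833, Σr·q = -1313, Σq = -200.
So AᵀA·[c₂, c₁, c₀]ᵀ = Aᵀq: [[6275, 917, 143]; [917, 143, 23]; [143, 23, 7]]·[c₂, c₁, c₀]ᵀ = [-8833, -1313, -200]ᵀ.
Row-reducing yields c₂ = -93943/91698, c₁ = -268949/91698, c₀ = 30478/15283.

c₂ = -1.0245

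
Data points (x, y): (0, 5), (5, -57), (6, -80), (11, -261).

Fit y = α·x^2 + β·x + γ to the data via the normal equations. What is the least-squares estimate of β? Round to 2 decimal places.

The normal equations are: 16562·α + 1672·β + 182·γ = -35886;  1672·α + 182·β + 22·γ = -3636;  182·α + 22·β + 4·γ = -393.
(Σx^2·x^2 = 16562, Σx^2·x = 1672, Σx^2 = 182, Σx·x = 182, Σx = 22, Σ1 = 4, Σx^2·y = -35886, Σx·y = -3636, Σy = -393.)
Inverting the 3×3 Gram matrix, [α, β, γ]ᵀ = [-119/60, -8621/3660, 1207/244]ᵀ.

β = -2.36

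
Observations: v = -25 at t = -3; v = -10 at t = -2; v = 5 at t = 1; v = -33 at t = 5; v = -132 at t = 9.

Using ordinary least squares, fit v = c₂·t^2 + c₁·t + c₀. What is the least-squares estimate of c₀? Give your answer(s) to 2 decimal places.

c₀ = 3.20

From the data, Σt^2·t^2 = 7284, Σt^2·t = 820, Σt^2 = 120, Σt·t = 120, Σt = 10, Σ1 = 5.
For Mᵀv: Σt^2·v = -11777, Σt·v = -1253, Σv = -195.
So MᵀM·[c₂, c₁, c₀]ᵀ = Mᵀv: [[7284, 820, 120]; [820, 120, 10]; [120, 10, 5]]·[c₂, c₁, c₀]ᵀ = [-11777, -1253, -195]ᵀ.
Solving the 3×3 system (Gaussian elimination) gives c₂ = -5229/2600, c₁ = 39451/13000, c₀ = 20789/6500.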